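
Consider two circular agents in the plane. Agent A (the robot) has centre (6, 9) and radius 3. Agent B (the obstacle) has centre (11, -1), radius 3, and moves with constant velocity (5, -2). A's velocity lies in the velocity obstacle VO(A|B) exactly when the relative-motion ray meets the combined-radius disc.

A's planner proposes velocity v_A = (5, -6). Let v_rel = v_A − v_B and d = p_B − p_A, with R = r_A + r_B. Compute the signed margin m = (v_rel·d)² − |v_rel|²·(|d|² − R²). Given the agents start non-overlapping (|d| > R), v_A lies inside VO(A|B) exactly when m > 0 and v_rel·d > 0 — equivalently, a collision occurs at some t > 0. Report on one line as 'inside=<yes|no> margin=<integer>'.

d = (5, -10),  |d|² = 125;  R = 3+3 = 6,  c = 125−6² = 89
v_rel = (0, -4),  |v_rel|² = 16;  v_rel·d = (0)·(5) + (-4)·(-10) = 40
16·t² − 80·t + 89 = 0  ⇒  m = 40² − 16·89 = 176
m = 176 > 0,  v_rel·d = 40 > 0  ⇒  inside

inside=yes margin=176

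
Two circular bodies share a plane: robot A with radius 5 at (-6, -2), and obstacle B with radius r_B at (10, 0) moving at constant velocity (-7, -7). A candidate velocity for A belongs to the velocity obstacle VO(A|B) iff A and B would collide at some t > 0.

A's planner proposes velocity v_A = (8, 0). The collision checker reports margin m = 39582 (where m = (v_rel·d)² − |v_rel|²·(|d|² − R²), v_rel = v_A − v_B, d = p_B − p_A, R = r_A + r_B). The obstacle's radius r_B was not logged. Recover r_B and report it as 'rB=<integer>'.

m = 39582
d = (16, 2);  v_rel = (15, 7),  |v_rel|² = 274
v_rel×d = (15)·(2) − (7)·(16) = -82
since m = R²·274 − (-82)²:  R² = (6724 + 39582) / 274 = 169
R = √169 = 13  ⇒  r_B = 13 − 5 = 8

rB=8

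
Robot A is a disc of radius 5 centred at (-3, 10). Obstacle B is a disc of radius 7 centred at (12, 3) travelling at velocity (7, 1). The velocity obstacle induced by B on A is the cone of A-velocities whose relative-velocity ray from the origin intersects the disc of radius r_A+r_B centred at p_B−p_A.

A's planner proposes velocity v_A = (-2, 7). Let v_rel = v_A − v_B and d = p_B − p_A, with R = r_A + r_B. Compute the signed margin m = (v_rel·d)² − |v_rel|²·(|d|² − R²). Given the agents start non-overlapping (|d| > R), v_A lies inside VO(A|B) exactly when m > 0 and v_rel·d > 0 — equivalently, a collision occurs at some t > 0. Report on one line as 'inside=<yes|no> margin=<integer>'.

d = (15, -7),  |d|² = 274;  R = 5+7 = 12,  c = 274−12² = 130
v_rel = (-9, 6),  |v_rel|² = 117;  v_rel·d = (-9)·(15) + (6)·(-7) = -177
117·t² + 354·t + 130 = 0  ⇒  m = (-177)² − 117·130 = 16119
m = 16119 > 0,  v_rel·d = -177 < 0  ⇒  outside

inside=no margin=16119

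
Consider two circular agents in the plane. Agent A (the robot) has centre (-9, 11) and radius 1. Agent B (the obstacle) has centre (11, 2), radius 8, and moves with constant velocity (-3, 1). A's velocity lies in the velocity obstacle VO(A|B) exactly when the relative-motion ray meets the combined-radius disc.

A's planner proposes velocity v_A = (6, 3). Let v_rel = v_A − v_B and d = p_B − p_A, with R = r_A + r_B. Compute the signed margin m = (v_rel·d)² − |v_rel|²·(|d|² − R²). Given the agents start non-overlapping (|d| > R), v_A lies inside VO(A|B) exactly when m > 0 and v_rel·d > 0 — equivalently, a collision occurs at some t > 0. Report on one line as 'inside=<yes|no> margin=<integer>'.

d = (20, -9),  |d|² = 481;  R = 1+8 = 9,  c = 481−9² = 400
v_rel = (9, 2),  |v_rel|² = 85;  v_rel·d = (9)·(20) + (2)·(-9) = 162
85·t² − 324·t + 400 = 0  ⇒  m = 162² − 85·400 = -7756
m = -7756 < 0,  v_rel·d = 162 > 0  ⇒  outside

inside=no margin=-7756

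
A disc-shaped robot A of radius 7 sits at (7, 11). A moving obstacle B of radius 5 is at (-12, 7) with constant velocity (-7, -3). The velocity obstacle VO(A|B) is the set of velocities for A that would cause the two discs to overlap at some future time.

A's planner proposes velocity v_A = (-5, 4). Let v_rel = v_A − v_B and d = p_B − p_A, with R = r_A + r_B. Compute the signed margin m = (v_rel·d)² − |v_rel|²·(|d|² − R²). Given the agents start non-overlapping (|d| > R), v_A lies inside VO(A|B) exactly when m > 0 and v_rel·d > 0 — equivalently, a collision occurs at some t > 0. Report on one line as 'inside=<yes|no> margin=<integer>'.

d = (-19, -4),  |d|² = 377;  R = 7+5 = 12,  c = 377−12² = 233
v_rel = (2, 7),  |v_rel|² = 53;  v_rel·d = (2)·(-19) + (7)·(-4) = -66
53·t² + 132·t + 233 = 0  ⇒  m = (-66)² − 53·233 = -7993
m = -7993 < 0,  v_rel·d = -66 < 0  ⇒  outside

inside=no margin=-7993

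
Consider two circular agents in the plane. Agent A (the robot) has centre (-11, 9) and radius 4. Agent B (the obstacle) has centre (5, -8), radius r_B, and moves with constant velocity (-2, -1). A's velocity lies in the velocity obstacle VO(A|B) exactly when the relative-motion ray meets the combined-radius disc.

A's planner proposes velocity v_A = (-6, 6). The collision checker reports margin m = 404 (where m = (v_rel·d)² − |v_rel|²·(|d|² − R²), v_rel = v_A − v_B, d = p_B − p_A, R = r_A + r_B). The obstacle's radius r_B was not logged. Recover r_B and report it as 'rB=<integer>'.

m = 404
d = (16, -17);  v_rel = (-4, 7),  |v_rel|² = 65
v_rel×d = (-4)·(-17) − (7)·(16) = -44
since m = R²·65 − (-44)²:  R² = (1936 + 404) / 65 = 36
R = √36 = 6  ⇒  r_B = 6 − 4 = 2

rB=2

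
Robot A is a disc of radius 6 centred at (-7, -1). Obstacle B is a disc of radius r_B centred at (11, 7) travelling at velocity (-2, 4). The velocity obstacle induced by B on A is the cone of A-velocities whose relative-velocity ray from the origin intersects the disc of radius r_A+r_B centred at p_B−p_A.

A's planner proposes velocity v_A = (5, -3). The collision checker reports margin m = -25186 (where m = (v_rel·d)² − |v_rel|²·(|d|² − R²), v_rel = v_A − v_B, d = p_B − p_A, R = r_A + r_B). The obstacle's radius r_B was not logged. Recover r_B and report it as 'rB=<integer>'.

m = -25186
d = (18, 8);  v_rel = (7, -7),  |v_rel|² = 98
v_rel×d = (7)·(8) − (-7)·(18) = 182
since m = R²·98 − 182²:  R² = (33124 + -25186) / 98 = 81
R = √81 = 9  ⇒  r_B = 9 − 6 = 3

rB=3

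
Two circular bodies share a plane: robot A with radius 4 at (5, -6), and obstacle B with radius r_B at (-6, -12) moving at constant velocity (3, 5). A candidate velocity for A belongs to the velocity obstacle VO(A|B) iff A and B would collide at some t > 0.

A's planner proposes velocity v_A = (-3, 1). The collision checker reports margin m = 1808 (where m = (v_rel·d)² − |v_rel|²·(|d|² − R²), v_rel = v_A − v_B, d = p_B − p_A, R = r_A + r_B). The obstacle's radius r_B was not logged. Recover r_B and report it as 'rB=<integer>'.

m = 1808
d = (-11, -6);  v_rel = (-6, -4),  |v_rel|² = 52
v_rel×d = (-6)·(-6) − (-4)·(-11) = -8
since m = R²·52 − (-8)²:  R² = (64 + 1808) / 52 = 36
R = √36 = 6  ⇒  r_B = 6 − 4 = 2

rB=2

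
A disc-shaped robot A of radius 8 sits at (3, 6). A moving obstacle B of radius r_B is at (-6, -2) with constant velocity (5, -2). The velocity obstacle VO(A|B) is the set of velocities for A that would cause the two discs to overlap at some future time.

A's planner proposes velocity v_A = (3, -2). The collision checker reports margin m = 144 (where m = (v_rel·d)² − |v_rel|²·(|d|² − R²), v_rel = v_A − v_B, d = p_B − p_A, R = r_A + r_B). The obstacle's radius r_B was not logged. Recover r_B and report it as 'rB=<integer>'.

m = 144
d = (-9, -8);  v_rel = (-2, 0),  |v_rel|² = 4
v_rel×d = (-2)·(-8) − (0)·(-9) = 16
since m = R²·4 − 16²:  R² = (256 + 144) / 4 = 100
R = √100 = 10  ⇒  r_B = 10 − 8 = 2

rB=2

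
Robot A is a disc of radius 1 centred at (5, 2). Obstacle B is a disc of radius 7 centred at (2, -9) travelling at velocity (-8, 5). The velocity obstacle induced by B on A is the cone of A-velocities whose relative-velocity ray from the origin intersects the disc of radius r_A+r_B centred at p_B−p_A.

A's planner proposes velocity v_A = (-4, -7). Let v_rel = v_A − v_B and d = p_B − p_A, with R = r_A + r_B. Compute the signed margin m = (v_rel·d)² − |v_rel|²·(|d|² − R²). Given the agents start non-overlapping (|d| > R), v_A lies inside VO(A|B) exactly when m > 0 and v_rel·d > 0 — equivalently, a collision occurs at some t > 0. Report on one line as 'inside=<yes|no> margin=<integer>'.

d = (-3, -11),  |d|² = 130;  R = 1+7 = 8,  c = 130−8² = 66
v_rel = (4, -12),  |v_rel|² = 160;  v_rel·d = (4)·(-3) + (-12)·(-11) = 120
160·t² − 240·t + 66 = 0  ⇒  m = 120² − 160·66 = 3840
m = 3840 > 0,  v_rel·d = 120 > 0  ⇒  inside

inside=yes margin=3840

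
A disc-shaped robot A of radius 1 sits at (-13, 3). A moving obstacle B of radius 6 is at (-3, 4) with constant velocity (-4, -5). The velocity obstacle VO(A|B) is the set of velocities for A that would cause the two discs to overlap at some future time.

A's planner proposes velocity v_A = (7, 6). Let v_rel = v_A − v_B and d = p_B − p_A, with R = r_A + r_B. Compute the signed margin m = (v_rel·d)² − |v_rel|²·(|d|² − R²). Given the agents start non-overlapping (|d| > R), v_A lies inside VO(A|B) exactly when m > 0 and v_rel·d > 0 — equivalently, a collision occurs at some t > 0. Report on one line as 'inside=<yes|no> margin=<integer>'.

d = (10, 1),  |d|² = 101;  R = 1+6 = 7,  c = 101−7² = 52
v_rel = (11, 11),  |v_rel|² = 242;  v_rel·d = (11)·(10) + (11)·(1) = 121
242·t² − 242·t + 52 = 0  ⇒  m = 121² − 242·52 = 2057
m = 2057 > 0,  v_rel·d = 121 > 0  ⇒  inside

inside=yes margin=2057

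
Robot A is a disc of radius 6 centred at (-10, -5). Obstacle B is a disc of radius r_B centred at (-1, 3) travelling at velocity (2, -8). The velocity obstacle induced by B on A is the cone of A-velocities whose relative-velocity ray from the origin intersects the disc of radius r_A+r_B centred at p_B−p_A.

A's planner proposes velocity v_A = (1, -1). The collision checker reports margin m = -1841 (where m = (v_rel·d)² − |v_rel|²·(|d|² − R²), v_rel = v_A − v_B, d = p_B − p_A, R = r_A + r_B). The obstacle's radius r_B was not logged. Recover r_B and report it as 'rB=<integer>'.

m = -1841
d = (9, 8);  v_rel = (-1, 7),  |v_rel|² = 50
v_rel×d = (-1)·(8) − (7)·(9) = -71
since m = R²·50 − (-71)²:  R² = (5041 + -1841) / 50 = 64
R = √64 = 8  ⇒  r_B = 8 − 6 = 2

rB=2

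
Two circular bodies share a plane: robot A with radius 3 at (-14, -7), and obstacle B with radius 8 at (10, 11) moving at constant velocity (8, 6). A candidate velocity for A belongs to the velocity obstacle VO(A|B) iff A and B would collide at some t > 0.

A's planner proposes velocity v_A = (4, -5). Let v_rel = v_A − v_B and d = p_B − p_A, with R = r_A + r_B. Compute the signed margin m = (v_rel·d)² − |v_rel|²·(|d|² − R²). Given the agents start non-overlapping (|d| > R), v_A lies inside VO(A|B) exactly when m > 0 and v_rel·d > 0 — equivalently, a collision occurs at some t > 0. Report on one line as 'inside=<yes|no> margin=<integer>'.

d = (24, 18),  |d|² = 900;  R = 3+8 = 11,  c = 900−11² = 779
v_rel = (-4, -11),  |v_rel|² = 137;  v_rel·d = (-4)·(24) + (-11)·(18) = -294
137·t² + 588·t + 779 = 0  ⇒  m = (-294)² − 137·779 = -20287
m = -20287 < 0,  v_rel·d = -294 < 0  ⇒  outside

inside=no margin=-20287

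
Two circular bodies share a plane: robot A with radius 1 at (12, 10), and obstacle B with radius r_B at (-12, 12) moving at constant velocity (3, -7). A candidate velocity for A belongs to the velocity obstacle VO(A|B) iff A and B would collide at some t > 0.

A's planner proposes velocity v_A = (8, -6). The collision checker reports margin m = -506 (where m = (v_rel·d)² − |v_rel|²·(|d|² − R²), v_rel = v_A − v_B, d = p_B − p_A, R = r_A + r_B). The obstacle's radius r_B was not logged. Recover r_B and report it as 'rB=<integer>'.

m = -506
d = (-24, 2);  v_rel = (5, 1),  |v_rel|² = 26
v_rel×d = (5)·(2) − (1)·(-24) = 34
since m = R²·26 − 34²:  R² = (1156 + -506) / 26 = 25
R = √25 = 5  ⇒  r_B = 5 − 1 = 4

rB=4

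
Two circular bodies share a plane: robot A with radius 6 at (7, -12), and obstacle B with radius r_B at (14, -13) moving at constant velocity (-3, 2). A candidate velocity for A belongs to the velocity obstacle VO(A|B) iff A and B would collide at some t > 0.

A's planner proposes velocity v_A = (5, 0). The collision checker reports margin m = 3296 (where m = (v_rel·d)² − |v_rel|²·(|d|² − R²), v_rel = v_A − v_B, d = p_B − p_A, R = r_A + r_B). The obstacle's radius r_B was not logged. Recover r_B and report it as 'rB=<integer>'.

m = 3296
d = (7, -1);  v_rel = (8, -2),  |v_rel|² = 68
v_rel×d = (8)·(-1) − (-2)·(7) = 6
since m = R²·68 − 6²:  R² = (36 + 3296) / 68 = 49
R = √49 = 7  ⇒  r_B = 7 − 6 = 1

rB=1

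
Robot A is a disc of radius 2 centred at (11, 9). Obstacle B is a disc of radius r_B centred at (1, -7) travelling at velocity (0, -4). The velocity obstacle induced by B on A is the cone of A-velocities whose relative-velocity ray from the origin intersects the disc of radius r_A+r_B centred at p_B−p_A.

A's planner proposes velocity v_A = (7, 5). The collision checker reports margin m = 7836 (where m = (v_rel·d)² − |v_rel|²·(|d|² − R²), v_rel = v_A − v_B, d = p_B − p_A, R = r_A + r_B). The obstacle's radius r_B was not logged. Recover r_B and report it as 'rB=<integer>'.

m = 7836
d = (-10, -16);  v_rel = (7, 9),  |v_rel|² = 130
v_rel×d = (7)·(-16) − (9)·(-10) = -22
since m = R²·130 − (-22)²:  R² = (484 + 7836) / 130 = 64
R = √64 = 8  ⇒  r_B = 8 − 2 = 6

rB=6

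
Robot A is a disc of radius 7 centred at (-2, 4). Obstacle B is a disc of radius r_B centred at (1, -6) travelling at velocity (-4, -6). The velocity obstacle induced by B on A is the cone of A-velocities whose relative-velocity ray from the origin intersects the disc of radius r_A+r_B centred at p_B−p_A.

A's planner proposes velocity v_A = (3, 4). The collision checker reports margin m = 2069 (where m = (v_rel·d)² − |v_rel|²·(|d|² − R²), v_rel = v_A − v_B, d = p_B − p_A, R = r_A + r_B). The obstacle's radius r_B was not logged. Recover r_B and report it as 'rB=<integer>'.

m = 2069
d = (3, -10);  v_rel = (7, 10),  |v_rel|² = 149
v_rel×d = (7)·(-10) − (10)·(3) = -100
since m = R²·149 − (-100)²:  R² = (10000 + 2069) / 149 = 81
R = √81 = 9  ⇒  r_B = 9 − 7 = 2

rB=2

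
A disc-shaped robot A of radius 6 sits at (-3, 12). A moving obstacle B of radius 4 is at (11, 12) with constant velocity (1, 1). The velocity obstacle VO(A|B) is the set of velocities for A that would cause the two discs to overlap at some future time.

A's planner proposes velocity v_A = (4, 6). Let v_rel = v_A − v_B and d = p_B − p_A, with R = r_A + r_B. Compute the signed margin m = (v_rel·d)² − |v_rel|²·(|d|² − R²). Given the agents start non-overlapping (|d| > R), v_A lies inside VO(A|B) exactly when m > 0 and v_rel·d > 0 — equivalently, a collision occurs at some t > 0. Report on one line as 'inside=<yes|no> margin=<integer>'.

d = (14, 0),  |d|² = 196;  R = 6+4 = 10,  c = 196−10² = 96
v_rel = (3, 5),  |v_rel|² = 34;  v_rel·d = (3)·(14) + (5)·(0) = 42
34·t² − 84·t + 96 = 0  ⇒  m = 42² − 34·96 = -1500
m = -1500 < 0,  v_rel·d = 42 > 0  ⇒  outside

inside=no margin=-1500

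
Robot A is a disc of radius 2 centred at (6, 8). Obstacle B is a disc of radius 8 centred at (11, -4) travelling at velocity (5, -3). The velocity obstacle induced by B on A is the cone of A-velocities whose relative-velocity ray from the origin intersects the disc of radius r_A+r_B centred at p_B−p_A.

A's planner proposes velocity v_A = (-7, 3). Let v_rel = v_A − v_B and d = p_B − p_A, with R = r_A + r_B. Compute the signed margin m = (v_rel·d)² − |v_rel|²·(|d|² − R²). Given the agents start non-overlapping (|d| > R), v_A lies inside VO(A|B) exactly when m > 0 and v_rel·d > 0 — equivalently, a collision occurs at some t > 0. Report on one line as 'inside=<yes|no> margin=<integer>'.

d = (5, -12),  |d|² = 169;  R = 2+8 = 10,  c = 169−10² = 69
v_rel = (-12, 6),  |v_rel|² = 180;  v_rel·d = (-12)·(5) + (6)·(-12) = -132
180·t² + 264·t + 69 = 0  ⇒  m = (-132)² − 180·69 = 5004
m = 5004 > 0,  v_rel·d = -132 < 0  ⇒  outside

inside=no margin=5004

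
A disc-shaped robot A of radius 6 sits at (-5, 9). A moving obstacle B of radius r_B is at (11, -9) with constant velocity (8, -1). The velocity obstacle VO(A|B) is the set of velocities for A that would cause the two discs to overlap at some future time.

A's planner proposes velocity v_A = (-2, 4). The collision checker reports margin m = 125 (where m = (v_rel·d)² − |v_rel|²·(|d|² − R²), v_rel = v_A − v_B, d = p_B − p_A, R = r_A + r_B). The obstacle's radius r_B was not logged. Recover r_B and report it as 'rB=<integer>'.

m = 125
d = (16, -18);  v_rel = (-10, 5),  |v_rel|² = 125
v_rel×d = (-10)·(-18) − (5)·(16) = 100
since m = R²·125 − 100²:  R² = (10000 + 125) / 125 = 81
R = √81 = 9  ⇒  r_B = 9 − 6 = 3

rB=3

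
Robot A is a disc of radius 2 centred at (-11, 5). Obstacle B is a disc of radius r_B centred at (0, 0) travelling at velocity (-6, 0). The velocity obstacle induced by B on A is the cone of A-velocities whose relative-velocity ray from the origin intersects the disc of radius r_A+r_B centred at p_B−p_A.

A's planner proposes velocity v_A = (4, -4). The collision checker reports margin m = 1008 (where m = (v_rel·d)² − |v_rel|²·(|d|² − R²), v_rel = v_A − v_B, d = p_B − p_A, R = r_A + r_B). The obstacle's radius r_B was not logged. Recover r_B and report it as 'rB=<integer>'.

m = 1008
d = (11, -5);  v_rel = (10, -4),  |v_rel|² = 116
v_rel×d = (10)·(-5) − (-4)·(11) = -6
since m = R²·116 − (-6)²:  R² = (36 + 1008) / 116 = 9
R = √9 = 3  ⇒  r_B = 3 − 2 = 1

rB=1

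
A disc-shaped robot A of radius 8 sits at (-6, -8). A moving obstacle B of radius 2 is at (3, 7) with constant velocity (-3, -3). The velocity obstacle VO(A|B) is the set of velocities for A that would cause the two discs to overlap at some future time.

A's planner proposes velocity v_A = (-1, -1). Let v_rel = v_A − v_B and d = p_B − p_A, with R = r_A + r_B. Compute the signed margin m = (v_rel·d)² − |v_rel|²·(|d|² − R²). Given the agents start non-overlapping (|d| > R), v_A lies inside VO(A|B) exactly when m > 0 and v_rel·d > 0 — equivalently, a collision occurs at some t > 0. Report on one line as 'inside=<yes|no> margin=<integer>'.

d = (9, 15),  |d|² = 306;  R = 8+2 = 10,  c = 306−10² = 206
v_rel = (2, 2),  |v_rel|² = 8;  v_rel·d = (2)·(9) + (2)·(15) = 48
8·t² − 96·t + 206 = 0  ⇒  m = 48² − 8·206 = 656
m = 656 > 0,  v_rel·d = 48 > 0  ⇒  inside

inside=yes margin=656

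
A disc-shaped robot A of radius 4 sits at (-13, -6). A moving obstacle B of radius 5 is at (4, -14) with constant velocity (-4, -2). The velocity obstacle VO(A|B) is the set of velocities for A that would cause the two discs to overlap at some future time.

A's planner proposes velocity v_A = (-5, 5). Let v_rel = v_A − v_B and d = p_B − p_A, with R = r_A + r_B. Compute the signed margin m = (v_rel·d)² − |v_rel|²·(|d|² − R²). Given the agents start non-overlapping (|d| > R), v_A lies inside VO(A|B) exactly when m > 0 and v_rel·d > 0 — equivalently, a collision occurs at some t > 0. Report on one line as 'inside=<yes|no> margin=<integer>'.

d = (17, -8),  |d|² = 353;  R = 4+5 = 9,  c = 353−9² = 272
v_rel = (-1, 7),  |v_rel|² = 50;  v_rel·d = (-1)·(17) + (7)·(-8) = -73
50·t² + 146·t + 272 = 0  ⇒  m = (-73)² − 50·272 = -8271
m = -8271 < 0,  v_rel·d = -73 < 0  ⇒  outside

inside=no margin=-8271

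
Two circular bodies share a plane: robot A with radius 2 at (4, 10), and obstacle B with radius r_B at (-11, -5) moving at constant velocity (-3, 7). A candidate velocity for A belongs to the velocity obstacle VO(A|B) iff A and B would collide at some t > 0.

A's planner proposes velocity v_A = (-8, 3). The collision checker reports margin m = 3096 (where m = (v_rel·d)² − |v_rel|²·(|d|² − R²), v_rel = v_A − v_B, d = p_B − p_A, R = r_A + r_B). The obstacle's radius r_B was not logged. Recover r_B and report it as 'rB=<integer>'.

m = 3096
d = (-15, -15);  v_rel = (-5, -4),  |v_rel|² = 41
v_rel×d = (-5)·(-15) − (-4)·(-15) = 15
since m = R²·41 − 15²:  R² = (225 + 3096) / 41 = 81
R = √81 = 9  ⇒  r_B = 9 − 2 = 7

rB=7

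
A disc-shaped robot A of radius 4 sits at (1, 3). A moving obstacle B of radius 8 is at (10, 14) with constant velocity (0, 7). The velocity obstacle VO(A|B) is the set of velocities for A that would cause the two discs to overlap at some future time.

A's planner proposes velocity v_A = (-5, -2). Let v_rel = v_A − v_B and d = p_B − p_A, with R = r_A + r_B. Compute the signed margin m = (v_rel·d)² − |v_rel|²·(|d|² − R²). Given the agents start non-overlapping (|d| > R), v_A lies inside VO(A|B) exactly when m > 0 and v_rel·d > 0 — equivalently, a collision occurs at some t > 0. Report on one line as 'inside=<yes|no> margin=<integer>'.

d = (9, 11),  |d|² = 202;  R = 4+8 = 12,  c = 202−12² = 58
v_rel = (-5, -9),  |v_rel|² = 106;  v_rel·d = (-5)·(9) + (-9)·(11) = -144
106·t² + 288·t + 58 = 0  ⇒  m = (-144)² − 106·58 = 14588
m = 14588 > 0,  v_rel·d = -144 < 0  ⇒  outside

inside=no margin=14588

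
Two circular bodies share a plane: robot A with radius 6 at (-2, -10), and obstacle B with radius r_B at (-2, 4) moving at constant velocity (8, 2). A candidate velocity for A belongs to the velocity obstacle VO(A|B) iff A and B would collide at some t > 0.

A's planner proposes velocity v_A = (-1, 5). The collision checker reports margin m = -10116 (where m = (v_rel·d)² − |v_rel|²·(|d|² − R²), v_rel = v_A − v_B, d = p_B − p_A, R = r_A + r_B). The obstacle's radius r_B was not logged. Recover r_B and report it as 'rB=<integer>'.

m = -10116
d = (0, 14);  v_rel = (-9, 3),  |v_rel|² = 90
v_rel×d = (-9)·(14) − (3)·(0) = -126
since m = R²·90 − (-126)²:  R² = (15876 + -10116) / 90 = 64
R = √64 = 8  ⇒  r_B = 8 − 6 = 2

rB=2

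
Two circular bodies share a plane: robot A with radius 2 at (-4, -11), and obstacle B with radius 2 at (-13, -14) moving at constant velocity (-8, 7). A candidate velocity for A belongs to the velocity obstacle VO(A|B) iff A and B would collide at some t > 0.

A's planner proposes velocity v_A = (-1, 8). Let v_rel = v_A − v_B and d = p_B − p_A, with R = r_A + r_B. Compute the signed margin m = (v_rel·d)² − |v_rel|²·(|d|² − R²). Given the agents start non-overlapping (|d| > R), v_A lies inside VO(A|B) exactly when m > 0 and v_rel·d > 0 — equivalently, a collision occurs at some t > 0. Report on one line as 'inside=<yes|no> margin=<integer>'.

d = (-9, -3),  |d|² = 90;  R = 2+2 = 4,  c = 90−4² = 74
v_rel = (7, 1),  |v_rel|² = 50;  v_rel·d = (7)·(-9) + (1)·(-3) = -66
50·t² + 132·t + 74 = 0  ⇒  m = (-66)² − 50·74 = 656
m = 656 > 0,  v_rel·d = -66 < 0  ⇒  outside

inside=no margin=656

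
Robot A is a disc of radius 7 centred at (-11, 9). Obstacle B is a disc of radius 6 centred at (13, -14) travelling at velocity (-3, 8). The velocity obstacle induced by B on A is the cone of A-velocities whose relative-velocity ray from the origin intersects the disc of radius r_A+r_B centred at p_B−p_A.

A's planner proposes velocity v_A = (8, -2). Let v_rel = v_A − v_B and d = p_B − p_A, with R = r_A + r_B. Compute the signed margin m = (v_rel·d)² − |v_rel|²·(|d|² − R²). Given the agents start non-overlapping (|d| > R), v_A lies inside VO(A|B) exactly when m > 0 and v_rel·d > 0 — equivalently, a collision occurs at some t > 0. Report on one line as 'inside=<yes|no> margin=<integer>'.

d = (24, -23),  |d|² = 1105;  R = 7+6 = 13,  c = 1105−13² = 936
v_rel = (11, -10),  |v_rel|² = 221;  v_rel·d = (11)·(24) + (-10)·(-23) = 494
221·t² − 988·t + 936 = 0  ⇒  m = 494² − 221·936 = 37180
m = 37180 > 0,  v_rel·d = 494 > 0  ⇒  inside

inside=yes margin=37180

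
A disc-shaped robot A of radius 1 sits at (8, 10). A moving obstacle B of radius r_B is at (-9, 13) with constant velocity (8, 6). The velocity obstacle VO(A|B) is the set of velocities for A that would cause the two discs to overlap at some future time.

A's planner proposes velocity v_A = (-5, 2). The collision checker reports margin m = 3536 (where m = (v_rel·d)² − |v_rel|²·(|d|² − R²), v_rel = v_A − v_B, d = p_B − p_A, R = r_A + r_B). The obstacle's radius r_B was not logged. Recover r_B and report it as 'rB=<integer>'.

m = 3536
d = (-17, 3);  v_rel = (-13, -4),  |v_rel|² = 185
v_rel×d = (-13)·(3) − (-4)·(-17) = -107
since m = R²·185 − (-107)²:  R² = (11449 + 3536) / 185 = 81
R = √81 = 9  ⇒  r_B = 9 − 1 = 8

rB=8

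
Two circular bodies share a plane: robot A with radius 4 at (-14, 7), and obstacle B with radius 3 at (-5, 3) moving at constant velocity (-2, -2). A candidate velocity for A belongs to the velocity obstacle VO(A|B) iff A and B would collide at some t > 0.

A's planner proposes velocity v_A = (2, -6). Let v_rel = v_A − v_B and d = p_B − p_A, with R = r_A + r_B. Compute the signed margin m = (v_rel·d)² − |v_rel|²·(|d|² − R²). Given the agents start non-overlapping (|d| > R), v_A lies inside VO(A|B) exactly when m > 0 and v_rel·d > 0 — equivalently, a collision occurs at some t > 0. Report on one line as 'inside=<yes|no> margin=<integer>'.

d = (9, -4),  |d|² = 97;  R = 4+3 = 7,  c = 97−7² = 48
v_rel = (4, -4),  |v_rel|² = 32;  v_rel·d = (4)·(9) + (-4)·(-4) = 52
32·t² − 104·t + 48 = 0  ⇒  m = 52² − 32·48 = 1168
m = 1168 > 0,  v_rel·d = 52 > 0  ⇒  inside

inside=yes margin=1168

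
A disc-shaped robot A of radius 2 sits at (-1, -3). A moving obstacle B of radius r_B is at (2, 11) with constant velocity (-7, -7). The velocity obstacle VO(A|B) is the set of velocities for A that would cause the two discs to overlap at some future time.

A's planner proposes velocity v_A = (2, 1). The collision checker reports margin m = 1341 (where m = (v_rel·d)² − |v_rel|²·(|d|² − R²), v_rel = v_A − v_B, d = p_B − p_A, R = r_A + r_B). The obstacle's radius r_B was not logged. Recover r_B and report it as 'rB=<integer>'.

m = 1341
d = (3, 14);  v_rel = (9, 8),  |v_rel|² = 145
v_rel×d = (9)·(14) − (8)·(3) = 102
since m = R²·145 − 102²:  R² = (10404 + 1341) / 145 = 81
R = √81 = 9  ⇒  r_B = 9 − 2 = 7

rB=7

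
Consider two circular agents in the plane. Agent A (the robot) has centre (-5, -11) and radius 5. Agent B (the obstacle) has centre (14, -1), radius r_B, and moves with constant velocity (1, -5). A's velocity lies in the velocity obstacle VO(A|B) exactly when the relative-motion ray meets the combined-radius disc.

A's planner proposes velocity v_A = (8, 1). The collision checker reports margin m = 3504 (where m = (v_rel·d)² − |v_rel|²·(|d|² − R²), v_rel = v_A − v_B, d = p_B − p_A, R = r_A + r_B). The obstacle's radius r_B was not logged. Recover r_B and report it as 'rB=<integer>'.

m = 3504
d = (19, 10);  v_rel = (7, 6),  |v_rel|² = 85
v_rel×d = (7)·(10) − (6)·(19) = -44
since m = R²·85 − (-44)²:  R² = (1936 + 3504) / 85 = 64
R = √64 = 8  ⇒  r_B = 8 − 5 = 3

rB=3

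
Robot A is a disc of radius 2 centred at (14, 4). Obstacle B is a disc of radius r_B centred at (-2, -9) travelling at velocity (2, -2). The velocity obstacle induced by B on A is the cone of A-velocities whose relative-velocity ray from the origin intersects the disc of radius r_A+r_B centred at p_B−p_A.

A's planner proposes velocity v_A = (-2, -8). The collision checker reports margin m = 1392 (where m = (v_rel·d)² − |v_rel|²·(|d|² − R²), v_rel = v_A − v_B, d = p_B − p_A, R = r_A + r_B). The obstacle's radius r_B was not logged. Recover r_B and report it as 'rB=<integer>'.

m = 1392
d = (-16, -13);  v_rel = (-4, -6),  |v_rel|² = 52
v_rel×d = (-4)·(-13) − (-6)·(-16) = -44
since m = R²·52 − (-44)²:  R² = (1936 + 1392) / 52 = 64
R = √64 = 8  ⇒  r_B = 8 − 2 = 6

rB=6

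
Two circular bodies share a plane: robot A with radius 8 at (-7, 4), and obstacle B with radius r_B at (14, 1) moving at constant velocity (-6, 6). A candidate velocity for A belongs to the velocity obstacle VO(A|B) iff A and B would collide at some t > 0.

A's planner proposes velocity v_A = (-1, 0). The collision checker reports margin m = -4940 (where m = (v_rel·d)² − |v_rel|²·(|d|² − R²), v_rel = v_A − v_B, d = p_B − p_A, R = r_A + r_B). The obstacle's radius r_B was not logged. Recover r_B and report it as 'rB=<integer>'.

m = -4940
d = (21, -3);  v_rel = (5, -6),  |v_rel|² = 61
v_rel×d = (5)·(-3) − (-6)·(21) = 111
since m = R²·61 − 111²:  R² = (12321 + -4940) / 61 = 121
R = √121 = 11  ⇒  r_B = 11 − 8 = 3

rB=3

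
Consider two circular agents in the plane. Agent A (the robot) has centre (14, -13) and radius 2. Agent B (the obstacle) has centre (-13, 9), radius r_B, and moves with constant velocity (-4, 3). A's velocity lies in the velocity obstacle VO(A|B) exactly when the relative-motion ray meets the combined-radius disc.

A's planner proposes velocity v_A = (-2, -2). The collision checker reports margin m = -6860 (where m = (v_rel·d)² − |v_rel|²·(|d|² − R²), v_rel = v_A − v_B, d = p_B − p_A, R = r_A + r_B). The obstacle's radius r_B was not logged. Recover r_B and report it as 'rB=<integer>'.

m = -6860
d = (-27, 22);  v_rel = (2, -5),  |v_rel|² = 29
v_rel×d = (2)·(22) − (-5)·(-27) = -91
since m = R²·29 − (-91)²:  R² = (8281 + -6860) / 29 = 49
R = √49 = 7  ⇒  r_B = 7 − 2 = 5

rB=5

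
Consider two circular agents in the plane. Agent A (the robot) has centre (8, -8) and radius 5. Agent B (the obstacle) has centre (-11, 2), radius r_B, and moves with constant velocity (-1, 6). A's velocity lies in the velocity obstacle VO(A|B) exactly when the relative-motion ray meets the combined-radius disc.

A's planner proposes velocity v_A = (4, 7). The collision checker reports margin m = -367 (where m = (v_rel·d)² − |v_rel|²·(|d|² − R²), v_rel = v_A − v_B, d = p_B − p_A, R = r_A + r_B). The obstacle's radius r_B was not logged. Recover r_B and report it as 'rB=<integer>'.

m = -367
d = (-19, 10);  v_rel = (5, 1),  |v_rel|² = 26
v_rel×d = (5)·(10) − (1)·(-19) = 69
since m = R²·26 − 69²:  R² = (4761 + -367) / 26 = 169
R = √169 = 13  ⇒  r_B = 13 − 5 = 8

rB=8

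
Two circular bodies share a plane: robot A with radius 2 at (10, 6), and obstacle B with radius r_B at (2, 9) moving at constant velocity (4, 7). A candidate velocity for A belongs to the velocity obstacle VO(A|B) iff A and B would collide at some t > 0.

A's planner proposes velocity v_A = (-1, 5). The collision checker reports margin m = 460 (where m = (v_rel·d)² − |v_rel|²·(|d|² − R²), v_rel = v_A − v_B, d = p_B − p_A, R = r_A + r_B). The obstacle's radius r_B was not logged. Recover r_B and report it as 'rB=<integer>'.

m = 460
d = (-8, 3);  v_rel = (-5, -2),  |v_rel|² = 29
v_rel×d = (-5)·(3) − (-2)·(-8) = -31
since m = R²·29 − (-31)²:  R² = (961 + 460) / 29 = 49
R = √49 = 7  ⇒  r_B = 7 − 2 = 5

rB=5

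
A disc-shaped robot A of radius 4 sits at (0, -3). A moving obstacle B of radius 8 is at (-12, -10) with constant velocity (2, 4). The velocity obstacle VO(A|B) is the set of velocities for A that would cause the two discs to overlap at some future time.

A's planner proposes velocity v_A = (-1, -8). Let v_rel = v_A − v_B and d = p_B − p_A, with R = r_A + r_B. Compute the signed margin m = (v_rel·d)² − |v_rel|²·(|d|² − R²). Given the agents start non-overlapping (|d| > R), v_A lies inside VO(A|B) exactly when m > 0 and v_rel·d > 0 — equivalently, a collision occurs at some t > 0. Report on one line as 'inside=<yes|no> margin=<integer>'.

d = (-12, -7),  |d|² = 193;  R = 4+8 = 12,  c = 193−12² = 49
v_rel = (-3, -12),  |v_rel|² = 153;  v_rel·d = (-3)·(-12) + (-12)·(-7) = 120
153·t² − 240·t + 49 = 0  ⇒  m = 120² − 153·49 = 6903
m = 6903 > 0,  v_rel·d = 120 > 0  ⇒  inside

inside=yes margin=6903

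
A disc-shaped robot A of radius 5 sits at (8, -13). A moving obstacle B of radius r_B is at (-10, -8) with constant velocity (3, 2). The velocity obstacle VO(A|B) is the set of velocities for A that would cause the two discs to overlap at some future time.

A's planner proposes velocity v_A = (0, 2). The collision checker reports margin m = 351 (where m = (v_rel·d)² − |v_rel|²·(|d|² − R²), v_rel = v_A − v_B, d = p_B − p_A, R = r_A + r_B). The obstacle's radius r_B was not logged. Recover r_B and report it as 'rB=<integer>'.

m = 351
d = (-18, 5);  v_rel = (-3, 0),  |v_rel|² = 9
v_rel×d = (-3)·(5) − (0)·(-18) = -15
since m = R²·9 − (-15)²:  R² = (225 + 351) / 9 = 64
R = √64 = 8  ⇒  r_B = 8 − 5 = 3

rB=3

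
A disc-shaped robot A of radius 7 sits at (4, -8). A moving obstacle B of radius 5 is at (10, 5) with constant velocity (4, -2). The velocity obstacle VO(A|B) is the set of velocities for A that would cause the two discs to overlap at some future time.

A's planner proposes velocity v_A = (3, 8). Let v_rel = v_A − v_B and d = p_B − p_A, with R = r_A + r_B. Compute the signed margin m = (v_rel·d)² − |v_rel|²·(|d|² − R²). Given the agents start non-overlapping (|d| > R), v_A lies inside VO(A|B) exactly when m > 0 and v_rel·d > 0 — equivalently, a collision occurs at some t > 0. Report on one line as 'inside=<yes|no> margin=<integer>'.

d = (6, 13),  |d|² = 205;  R = 7+5 = 12,  c = 205−12² = 61
v_rel = (-1, 10),  |v_rel|² = 101;  v_rel·d = (-1)·(6) + (10)·(13) = 124
101·t² − 248·t + 61 = 0  ⇒  m = 124² − 101·61 = 9215
m = 9215 > 0,  v_rel·d = 124 > 0  ⇒  inside

inside=yes margin=9215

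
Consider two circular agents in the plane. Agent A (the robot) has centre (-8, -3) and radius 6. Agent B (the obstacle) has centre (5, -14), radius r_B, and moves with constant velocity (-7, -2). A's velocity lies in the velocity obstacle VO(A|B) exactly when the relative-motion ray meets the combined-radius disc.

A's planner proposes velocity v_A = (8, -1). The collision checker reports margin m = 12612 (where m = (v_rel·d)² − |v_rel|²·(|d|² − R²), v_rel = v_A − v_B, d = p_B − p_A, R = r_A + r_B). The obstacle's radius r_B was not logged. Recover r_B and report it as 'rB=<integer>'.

m = 12612
d = (13, -11);  v_rel = (15, 1),  |v_rel|² = 226
v_rel×d = (15)·(-11) − (1)·(13) = -178
since m = R²·226 − (-178)²:  R² = (31684 + 12612) / 226 = 196
R = √196 = 14  ⇒  r_B = 14 − 6 = 8

rB=8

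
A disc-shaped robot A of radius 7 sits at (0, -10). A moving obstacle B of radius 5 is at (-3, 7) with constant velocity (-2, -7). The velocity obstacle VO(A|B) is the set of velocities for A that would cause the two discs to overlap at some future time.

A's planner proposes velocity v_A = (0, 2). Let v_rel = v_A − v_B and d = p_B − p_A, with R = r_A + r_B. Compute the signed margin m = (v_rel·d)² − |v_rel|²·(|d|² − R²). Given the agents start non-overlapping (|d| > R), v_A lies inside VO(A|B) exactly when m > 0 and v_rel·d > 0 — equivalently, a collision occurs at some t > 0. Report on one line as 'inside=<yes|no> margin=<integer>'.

d = (-3, 17),  |d|² = 298;  R = 7+5 = 12,  c = 298−12² = 154
v_rel = (2, 9),  |v_rel|² = 85;  v_rel·d = (2)·(-3) + (9)·(17) = 147
85·t² − 294·t + 154 = 0  ⇒  m = 147² − 85·154 = 8519
m = 8519 > 0,  v_rel·d = 147 > 0  ⇒  inside

inside=yes margin=8519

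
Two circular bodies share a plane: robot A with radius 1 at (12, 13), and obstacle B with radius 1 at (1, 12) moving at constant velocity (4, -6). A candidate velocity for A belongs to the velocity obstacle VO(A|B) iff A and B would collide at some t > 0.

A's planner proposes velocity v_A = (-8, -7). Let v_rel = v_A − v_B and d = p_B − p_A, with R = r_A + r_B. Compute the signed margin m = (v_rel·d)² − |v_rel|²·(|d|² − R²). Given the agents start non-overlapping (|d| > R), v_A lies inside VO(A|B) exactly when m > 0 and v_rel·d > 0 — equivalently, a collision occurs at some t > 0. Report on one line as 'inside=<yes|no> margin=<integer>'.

d = (-11, -1),  |d|² = 122;  R = 1+1 = 2,  c = 122−2² = 118
v_rel = (-12, -1),  |v_rel|² = 145;  v_rel·d = (-12)·(-11) + (-1)·(-1) = 133
145·t² − 266·t + 118 = 0  ⇒  m = 133² − 145·118 = 579
m = 579 > 0,  v_rel·d = 133 > 0  ⇒  inside

inside=yes margin=579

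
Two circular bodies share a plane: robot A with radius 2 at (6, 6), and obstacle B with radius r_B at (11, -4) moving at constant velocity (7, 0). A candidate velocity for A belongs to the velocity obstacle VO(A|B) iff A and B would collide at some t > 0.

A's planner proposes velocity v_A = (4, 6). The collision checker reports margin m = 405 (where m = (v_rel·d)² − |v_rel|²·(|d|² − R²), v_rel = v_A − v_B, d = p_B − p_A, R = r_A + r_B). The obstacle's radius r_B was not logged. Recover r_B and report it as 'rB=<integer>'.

m = 405
d = (5, -10);  v_rel = (-3, 6),  |v_rel|² = 45
v_rel×d = (-3)·(-10) − (6)·(5) = 0
since m = R²·45 − 0²:  R² = (0 + 405) / 45 = 9
R = √9 = 3  ⇒  r_B = 3 − 2 = 1

rB=1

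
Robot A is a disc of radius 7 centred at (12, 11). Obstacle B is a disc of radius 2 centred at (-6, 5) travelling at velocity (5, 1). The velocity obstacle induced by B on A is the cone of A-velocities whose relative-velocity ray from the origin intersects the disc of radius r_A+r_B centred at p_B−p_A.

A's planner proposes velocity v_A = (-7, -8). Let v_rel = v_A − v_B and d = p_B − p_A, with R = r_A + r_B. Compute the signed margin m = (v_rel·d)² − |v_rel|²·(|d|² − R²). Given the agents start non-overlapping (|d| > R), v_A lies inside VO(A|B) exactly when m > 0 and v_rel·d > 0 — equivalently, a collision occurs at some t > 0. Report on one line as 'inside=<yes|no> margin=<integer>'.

d = (-18, -6),  |d|² = 360;  R = 7+2 = 9,  c = 360−9² = 279
v_rel = (-12, -9),  |v_rel|² = 225;  v_rel·d = (-12)·(-18) + (-9)·(-6) = 270
225·t² − 540·t + 279 = 0  ⇒  m = 270² − 225·279 = 10125
m = 10125 > 0,  v_rel·d = 270 > 0  ⇒  inside

inside=yes margin=10125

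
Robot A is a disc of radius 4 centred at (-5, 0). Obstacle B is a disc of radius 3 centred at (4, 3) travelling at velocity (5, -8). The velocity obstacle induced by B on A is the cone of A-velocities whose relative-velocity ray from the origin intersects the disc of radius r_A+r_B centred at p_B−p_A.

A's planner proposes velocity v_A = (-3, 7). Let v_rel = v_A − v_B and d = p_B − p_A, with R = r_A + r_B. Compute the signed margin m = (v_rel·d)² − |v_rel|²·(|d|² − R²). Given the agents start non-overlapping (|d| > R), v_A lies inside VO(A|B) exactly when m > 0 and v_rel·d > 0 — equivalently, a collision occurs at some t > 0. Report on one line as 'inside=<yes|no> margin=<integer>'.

d = (9, 3),  |d|² = 90;  R = 4+3 = 7,  c = 90−7² = 41
v_rel = (-8, 15),  |v_rel|² = 289;  v_rel·d = (-8)·(9) + (15)·(3) = -27
289·t² + 54·t + 41 = 0  ⇒  m = (-27)² − 289·41 = -11120
m = -11120 < 0,  v_rel·d = -27 < 0  ⇒  outside

inside=no margin=-11120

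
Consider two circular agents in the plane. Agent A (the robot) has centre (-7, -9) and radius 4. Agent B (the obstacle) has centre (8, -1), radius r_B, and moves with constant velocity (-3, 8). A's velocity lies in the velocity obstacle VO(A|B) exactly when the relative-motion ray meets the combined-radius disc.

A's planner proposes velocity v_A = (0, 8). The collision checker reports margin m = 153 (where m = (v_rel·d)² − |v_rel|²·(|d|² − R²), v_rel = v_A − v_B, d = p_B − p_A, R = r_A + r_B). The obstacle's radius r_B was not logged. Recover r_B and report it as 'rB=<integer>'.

m = 153
d = (15, 8);  v_rel = (3, 0),  |v_rel|² = 9
v_rel×d = (3)·(8) − (0)·(15) = 24
since m = R²·9 − 24²:  R² = (576 + 153) / 9 = 81
R = √81 = 9  ⇒  r_B = 9 − 4 = 5

rB=5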